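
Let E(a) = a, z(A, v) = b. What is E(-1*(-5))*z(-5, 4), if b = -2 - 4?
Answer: -30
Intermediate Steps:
b = -6
z(A, v) = -6
E(-1*(-5))*z(-5, 4) = -1*(-5)*(-6) = 5*(-6) = -30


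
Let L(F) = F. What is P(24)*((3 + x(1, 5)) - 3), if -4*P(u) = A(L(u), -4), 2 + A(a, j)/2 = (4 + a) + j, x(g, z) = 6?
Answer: -66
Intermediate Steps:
A(a, j) = 4 + 2*a + 2*j (A(a, j) = -4 + 2*((4 + a) + j) = -4 + 2*(4 + a + j) = -4 + (8 + 2*a + 2*j) = 4 + 2*a + 2*j)
P(u) = 1 - u/2 (P(u) = -(4 + 2*u + 2*(-4))/4 = -(4 + 2*u - 8)/4 = -(-4 + 2*u)/4 = 1 - u/2)
P(24)*((3 + x(1, 5)) - 3) = (1 - ½*24)*((3 + 6) - 3) = (1 - 12)*(9 - 3) = -11*6 = -66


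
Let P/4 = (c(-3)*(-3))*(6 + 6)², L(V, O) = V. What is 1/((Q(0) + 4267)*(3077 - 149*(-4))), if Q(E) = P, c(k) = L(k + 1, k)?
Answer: 1/28366579 ≈ 3.5253e-8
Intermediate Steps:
c(k) = 1 + k (c(k) = k + 1 = 1 + k)
P = 3456 (P = 4*(((1 - 3)*(-3))*(6 + 6)²) = 4*(-2*(-3)*12²) = 4*(6*144) = 4*864 = 3456)
Q(E) = 3456
1/((Q(0) + 4267)*(3077 - 149*(-4))) = 1/((3456 + 4267)*(3077 - 149*(-4))) = 1/(7723*(3077 + 596)) = 1/(7723*3673) = 1/28366579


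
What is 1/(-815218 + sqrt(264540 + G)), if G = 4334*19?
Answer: -407609/332290020319 - sqrt(346886)/664580040638 ≈ -1.2276e-6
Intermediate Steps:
G = 82346
1/(-815218 + sqrt(264540 + G)) = 1/(-815218 + sqrt(264540 + 82346)) = 1/(-815218 + sqrt(346886))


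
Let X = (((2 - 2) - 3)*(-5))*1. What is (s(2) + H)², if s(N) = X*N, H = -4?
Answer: 676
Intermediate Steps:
X = 15 (X = ((0 - 3)*(-5))*1 = -3*(-5)*1 = 15*1 = 15)
s(N) = 15*N
(s(2) + H)² = (15*2 - 4)² = (30 - 4)² = 26² = 676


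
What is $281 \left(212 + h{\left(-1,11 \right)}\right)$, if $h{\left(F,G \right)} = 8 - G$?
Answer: $58729$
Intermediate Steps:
$281 \left(212 + h{\left(-1,11 \right)}\right) = 281 \left(212 + \left(8 - 11\right)\right) = 281 \left(212 - 3\right) = 281 \cdot 209 = 58729$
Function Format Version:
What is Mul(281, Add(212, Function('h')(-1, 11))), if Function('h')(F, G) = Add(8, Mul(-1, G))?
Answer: 58729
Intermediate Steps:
Mul(281, Add(212, Function('h')(-1, 11))) = Mul(281, Add(212, Add(8, Mul(-1, 11)))) = Mul(281, Add(212, Add(8, -11))) = Mul(281, Add(212, -3)) = Mul(281, 209) = 58729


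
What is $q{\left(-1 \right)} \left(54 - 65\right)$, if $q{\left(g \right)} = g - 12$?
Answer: $143$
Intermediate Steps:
$q{\left(g \right)} = -12 + g$ ($q{\left(g \right)} = g - 12 = -12 + g$)
$q{\left(-1 \right)} \left(54 - 65\right) = \left(-12 - 1\right) \left(54 - 65\right) = \left(-13\right) \left(-11\right) = 143$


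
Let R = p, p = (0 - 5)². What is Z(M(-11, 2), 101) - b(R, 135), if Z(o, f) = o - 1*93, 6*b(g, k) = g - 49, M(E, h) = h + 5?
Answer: -82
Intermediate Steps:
p = 25 (p = (-5)² = 25)
R = 25
M(E, h) = 5 + h
b(g, k) = -49/6 + g/6 (b(g, k) = (g - 49)/6 = (-49 + g)/6 = -49/6 + g/6)
Z(o, f) = -93 + o (Z(o, f) = o - 93 = -93 + o)
Z(M(-11, 2), 101) - b(R, 135) = (-93 + (5 + 2)) - (-49/6 + (⅙)*25) = (-93 + 7) - (-49/6 + 25/6) = -86 - 1*(-4) = -86 + 4 = -82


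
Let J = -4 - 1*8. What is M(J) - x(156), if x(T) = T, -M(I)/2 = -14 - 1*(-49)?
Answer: -226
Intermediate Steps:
J = -12 (J = -4 - 8 = -12)
M(I) = -70 (M(I) = -2*(-14 - 1*(-49)) = -2*(-14 + 49) = -2*35 = -70)
M(J) - x(156) = -70 - 1*156 = -70 - 156 = -226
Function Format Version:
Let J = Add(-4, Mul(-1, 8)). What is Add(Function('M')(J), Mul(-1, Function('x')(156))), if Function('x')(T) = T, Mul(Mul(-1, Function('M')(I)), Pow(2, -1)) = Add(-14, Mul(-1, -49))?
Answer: -226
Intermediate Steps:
J = -12 (J = Add(-4, -8) = -12)
Function('M')(I) = -70 (Function('M')(I) = Mul(-2, Add(-14, Mul(-1, -49))) = Mul(-2, Add(-14, 49)) = Mul(-2, 35) = -70)
Add(Function('M')(J), Mul(-1, Function('x')(156))) = Add(-70, Mul(-1, 156)) = Add(-70, -156) = -226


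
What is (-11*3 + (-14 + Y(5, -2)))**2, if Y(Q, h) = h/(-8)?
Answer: 34969/16 ≈ 2185.6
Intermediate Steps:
Y(Q, h) = -h/8
(-11*3 + (-14 + Y(5, -2)))**2 = (-11*3 + (-14 - 1/8*(-2)))**2 = (-33 + (-14 + 1/4))**2 = (-33 - 55/4)**2 = (-187/4)**2 = 34969/16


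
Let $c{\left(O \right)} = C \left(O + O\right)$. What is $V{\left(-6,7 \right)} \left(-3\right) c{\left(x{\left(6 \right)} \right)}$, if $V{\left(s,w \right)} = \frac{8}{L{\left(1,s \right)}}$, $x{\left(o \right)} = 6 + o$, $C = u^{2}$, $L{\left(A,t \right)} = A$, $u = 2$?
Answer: $-2304$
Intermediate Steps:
$C = 4$ ($C = 2^{2} = 4$)
$c{\left(O \right)} = 8 O$ ($c{\left(O \right)} = 4 \left(O + O\right) = 4 \cdot 2 O = 8 O$)
$V{\left(s,w \right)} = 8$ ($V{\left(s,w \right)} = \frac{8}{1} = 8 \cdot 1 = 8$)
$V{\left(-6,7 \right)} \left(-3\right) c{\left(x{\left(6 \right)} \right)} = 8 \left(-3\right) 8 \left(6 + 6\right) = - 24 \cdot 8 \cdot 12 = \left(-24\right) 96 = -2304$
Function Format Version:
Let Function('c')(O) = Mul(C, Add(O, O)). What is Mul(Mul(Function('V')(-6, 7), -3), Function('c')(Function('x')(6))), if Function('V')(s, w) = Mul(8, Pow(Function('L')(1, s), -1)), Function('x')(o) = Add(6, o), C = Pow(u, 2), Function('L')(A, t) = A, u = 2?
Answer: -2304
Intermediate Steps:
C = 4 (C = Pow(2, 2) = 4)
Function('c')(O) = Mul(8, O) (Function('c')(O) = Mul(4, Add(O, O)) = Mul(4, Mul(2, O)) = Mul(8, O))
Function('V')(s, w) = 8 (Function('V')(s, w) = Mul(8, Pow(1, -1)) = Mul(8, 1) = 8)
Mul(Mul(Function('V')(-6, 7), -3), Function('c')(Function('x')(6))) = Mul(Mul(8, -3), Mul(8, Add(6, 6))) = Mul(-24, Mul(8, 12)) = Mul(-24, 96) = -2304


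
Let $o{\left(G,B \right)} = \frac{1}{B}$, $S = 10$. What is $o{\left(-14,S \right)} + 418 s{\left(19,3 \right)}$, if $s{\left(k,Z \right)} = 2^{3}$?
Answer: $\frac{33441}{10} \approx 3344.1$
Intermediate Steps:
$s{\left(k,Z \right)} = 8$
$o{\left(-14,S \right)} + 418 s{\left(19,3 \right)} = \frac{1}{10} + 418 \cdot 8 = \frac{1}{10} + 3344 = \frac{33441}{10}$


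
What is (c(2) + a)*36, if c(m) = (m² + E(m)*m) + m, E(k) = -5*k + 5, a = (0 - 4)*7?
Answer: -1152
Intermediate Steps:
a = -28 (a = -4*7 = -28)
E(k) = 5 - 5*k
c(m) = m + m² + m*(5 - 5*m) (c(m) = (m² + (5 - 5*m)*m) + m = (m² + m*(5 - 5*m)) + m = m + m² + m*(5 - 5*m))
(c(2) + a)*36 = (2*2*(3 - 2*2) - 28)*36 = (2*2*(3 - 4) - 28)*36 = (2*2*(-1) - 28)*36 = (-4 - 28)*36 = -32*36 = -1152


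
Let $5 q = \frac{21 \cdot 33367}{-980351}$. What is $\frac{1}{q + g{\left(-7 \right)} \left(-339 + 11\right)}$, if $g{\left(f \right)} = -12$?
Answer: $\frac{4901755}{19292606973} \approx 0.00025407$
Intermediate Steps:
$q = - \frac{700707}{4901755}$ ($q = \frac{21 \cdot 33367 \frac{1}{-980351}}{5} = \frac{700707 \left(- \frac{1}{980351}\right)}{5} = \frac{1}{5} \left(- \frac{700707}{980351}\right) = - \frac{700707}{4901755} \approx -0.14295$)
$\frac{1}{q + g{\left(-7 \right)} \left(-339 + 11\right)} = \frac{1}{- \frac{700707}{4901755} - 12 \left(-339 + 11\right)} = \frac{1}{- \frac{700707}{4901755} - -3936} = \frac{1}{- \frac{700707}{4901755} + 3936} = \frac{1}{\frac{19292606973}{4901755}} = \frac{4901755}{19292606973}$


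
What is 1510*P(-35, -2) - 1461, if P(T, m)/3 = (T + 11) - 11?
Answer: -160011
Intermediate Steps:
P(T, m) = 3*T (P(T, m) = 3*((T + 11) - 11) = 3*((11 + T) - 11) = 3*T)
1510*P(-35, -2) - 1461 = 1510*(3*(-35)) - 1461 = 1510*(-105) - 1461 = -158550 - 1461 = -160011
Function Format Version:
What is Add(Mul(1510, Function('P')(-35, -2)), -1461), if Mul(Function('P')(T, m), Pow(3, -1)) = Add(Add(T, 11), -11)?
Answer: -160011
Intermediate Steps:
Function('P')(T, m) = Mul(3, T) (Function('P')(T, m) = Mul(3, Add(Add(T, 11), -11)) = Mul(3, Add(Add(11, T), -11)) = Mul(3, T))
Add(Mul(1510, Function('P')(-35, -2)), -1461) = Add(Mul(1510, Mul(3, -35)), -1461) = Add(Mul(1510, -105), -1461) = Add(-158550, -1461) = -160011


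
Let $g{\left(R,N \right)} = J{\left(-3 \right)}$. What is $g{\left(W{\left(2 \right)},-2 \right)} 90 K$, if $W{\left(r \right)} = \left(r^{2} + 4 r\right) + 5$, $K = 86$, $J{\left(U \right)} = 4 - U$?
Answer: $54180$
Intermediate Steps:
$W{\left(r \right)} = 5 + r^{2} + 4 r$
$g{\left(R,N \right)} = 7$ ($g{\left(R,N \right)} = 4 - -3 = 4 + 3 = 7$)
$g{\left(W{\left(2 \right)},-2 \right)} 90 K = 7 \cdot 90 \cdot 86 = 630 \cdot 86 = 54180$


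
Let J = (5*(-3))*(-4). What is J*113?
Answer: 6780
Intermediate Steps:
J = 60 (J = -15*(-4) = 60)
J*113 = 60*113 = 6780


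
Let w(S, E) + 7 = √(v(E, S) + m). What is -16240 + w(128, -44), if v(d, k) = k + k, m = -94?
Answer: -16247 + 9*√2 ≈ -16234.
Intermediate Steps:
v(d, k) = 2*k
w(S, E) = -7 + √(-94 + 2*S) (w(S, E) = -7 + √(2*S - 94) = -7 + √(-94 + 2*S))
-16240 + w(128, -44) = -16240 + (-7 + √(-94 + 2*128)) = -16240 + (-7 + √(-94 + 256)) = -16240 + (-7 + √162) = -16240 + (-7 + 9*√2) = -16247 + 9*√2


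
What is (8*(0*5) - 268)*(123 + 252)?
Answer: -100500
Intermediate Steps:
(8*(0*5) - 268)*(123 + 252) = (8*0 - 268)*375 = (0 - 268)*375 = -268*375 = -100500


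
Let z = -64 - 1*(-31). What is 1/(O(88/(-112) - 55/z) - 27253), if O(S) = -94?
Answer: -1/27347 ≈ -3.6567e-5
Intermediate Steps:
z = -33 (z = -64 + 31 = -33)
1/(O(88/(-112) - 55/z) - 27253) = 1/(-94 - 27253) = 1/(-27347) = -1/27347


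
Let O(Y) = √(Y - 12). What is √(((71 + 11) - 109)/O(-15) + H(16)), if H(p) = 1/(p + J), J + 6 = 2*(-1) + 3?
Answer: √(11 + 363*I*√3)/11 ≈ 1.626 + 1.5978*I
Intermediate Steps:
O(Y) = √(-12 + Y)
J = -5 (J = -6 + (2*(-1) + 3) = -6 + (-2 + 3) = -6 + 1 = -5)
H(p) = 1/(-5 + p) (H(p) = 1/(p - 5) = 1/(-5 + p))
√(((71 + 11) - 109)/O(-15) + H(16)) = √(((71 + 11) - 109)/(√(-12 - 15)) + 1/(-5 + 16)) = √((82 - 109)/(√(-27)) + 1/11) = √(-27*(-I*√3/9) + 1/11) = √(-(-3)*I*√3 + 1/11) = √(3*I*√3 + 1/11) = √(1/11 + 3*I*√3)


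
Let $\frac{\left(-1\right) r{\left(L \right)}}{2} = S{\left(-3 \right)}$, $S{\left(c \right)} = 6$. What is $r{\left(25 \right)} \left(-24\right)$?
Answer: $288$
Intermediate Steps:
$r{\left(L \right)} = -12$ ($r{\left(L \right)} = \left(-2\right) 6 = -12$)
$r{\left(25 \right)} \left(-24\right) = \left(-12\right) \left(-24\right) = 288$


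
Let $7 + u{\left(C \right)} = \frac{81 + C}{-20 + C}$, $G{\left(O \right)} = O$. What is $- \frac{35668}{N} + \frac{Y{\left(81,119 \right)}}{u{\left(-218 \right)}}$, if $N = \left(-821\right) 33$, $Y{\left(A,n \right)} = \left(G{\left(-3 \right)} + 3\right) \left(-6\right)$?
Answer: $\frac{35668}{27093} \approx 1.3165$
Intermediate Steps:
$Y{\left(A,n \right)} = 0$ ($Y{\left(A,n \right)} = \left(-3 + 3\right) \left(-6\right) = 0 \left(-6\right) = 0$)
$N = -27093$
$u{\left(C \right)} = -7 + \frac{81 + C}{-20 + C}$
$- \frac{35668}{N} + \frac{Y{\left(81,119 \right)}}{u{\left(-218 \right)}} = - \frac{35668}{-27093} + \frac{0}{\frac{1}{-20 - 218} \left(221 - -1308\right)} = \left(-35668\right) \left(- \frac{1}{27093}\right) + \frac{0}{\frac{1}{-238} \left(221 + 1308\right)} = \frac{35668}{27093} + \frac{0}{\left(- \frac{1}{238}\right) 1529} = \frac{35668}{27093} + \frac{0}{- \frac{1529}{238}} = \frac{35668}{27093} + 0 \left(- \frac{238}{1529}\right) = \frac{35668}{27093} + 0 = \frac{35668}{27093}$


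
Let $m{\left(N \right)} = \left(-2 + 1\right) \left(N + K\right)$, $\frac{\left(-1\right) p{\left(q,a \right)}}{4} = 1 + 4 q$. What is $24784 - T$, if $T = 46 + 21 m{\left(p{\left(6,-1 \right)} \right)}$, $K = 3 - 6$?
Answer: $22575$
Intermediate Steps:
$p{\left(q,a \right)} = -4 - 16 q$ ($p{\left(q,a \right)} = - 4 \left(1 + 4 q\right) = -4 - 16 q$)
$K = -3$ ($K = 3 - 6 = -3$)
$m{\left(N \right)} = 3 - N$ ($m{\left(N \right)} = \left(-2 + 1\right) \left(N - 3\right) = - (-3 + N) = 3 - N$)
$T = 2209$ ($T = 46 + 21 \left(3 - \left(-4 - 96\right)\right) = 46 + 21 \left(3 - -100\right) = 46 + 21 \left(3 + 100\right) = 46 + 21 \cdot 103 = 46 + 2163 = 2209$)
$24784 - T = 24784 - 2209 = 22575$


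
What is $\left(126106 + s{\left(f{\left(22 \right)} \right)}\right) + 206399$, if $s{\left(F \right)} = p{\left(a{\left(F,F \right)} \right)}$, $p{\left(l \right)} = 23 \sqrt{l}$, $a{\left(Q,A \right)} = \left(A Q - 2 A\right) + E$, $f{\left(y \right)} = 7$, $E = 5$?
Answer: $332505 + 46 \sqrt{10} \approx 3.3265 \cdot 10^{5}$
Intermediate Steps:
$a{\left(Q,A \right)} = 5 - 2 A + A Q$ ($a{\left(Q,A \right)} = \left(A Q - 2 A\right) + 5 = \left(- 2 A + A Q\right) + 5 = 5 - 2 A + A Q$)
$s{\left(F \right)} = 23 \sqrt{5 + F^{2} - 2 F}$ ($s{\left(F \right)} = 23 \sqrt{5 - 2 F + F F} = 23 \sqrt{5 - 2 F + F^{2}} = 23 \sqrt{5 + F^{2} - 2 F}$)
$\left(126106 + s{\left(f{\left(22 \right)} \right)}\right) + 206399 = \left(126106 + 23 \sqrt{5 + 7^{2} - 14}\right) + 206399 = \left(126106 + 23 \sqrt{5 + 49 - 14}\right) + 206399 = \left(126106 + 23 \sqrt{40}\right) + 206399 = \left(126106 + 23 \cdot 2 \sqrt{10}\right) + 206399 = \left(126106 + 46 \sqrt{10}\right) + 206399 = 332505 + 46 \sqrt{10}$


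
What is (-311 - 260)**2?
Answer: 326041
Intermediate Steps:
(-311 - 260)**2 = (-571)**2 = 326041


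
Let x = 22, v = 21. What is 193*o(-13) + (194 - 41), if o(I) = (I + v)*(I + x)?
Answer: 14049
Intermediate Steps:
o(I) = (21 + I)*(22 + I) (o(I) = (I + 21)*(I + 22) = (21 + I)*(22 + I))
193*o(-13) + (194 - 41) = 193*(462 + (-13)**2 + 43*(-13)) + (194 - 41) = 193*(462 + 169 - 559) + 153 = 193*72 + 153 = 13896 + 153 = 14049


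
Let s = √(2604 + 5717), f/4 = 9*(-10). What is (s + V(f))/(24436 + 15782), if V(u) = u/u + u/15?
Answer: -23/40218 + √8321/40218 ≈ 0.0016962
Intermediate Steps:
f = -360 (f = 4*(9*(-10)) = 4*(-90) = -360)
V(u) = 1 + u/15 (V(u) = 1 + u*(1/15) = 1 + u/15)
s = √8321 ≈ 91.219
(s + V(f))/(24436 + 15782) = (√8321 + (1 + (1/15)*(-360)))/(24436 + 15782) = (√8321 + (1 - 24))/40218 = (√8321 - 23)*(1/40218) = (-23 + √8321)*(1/40218) = -23/40218 + √8321/40218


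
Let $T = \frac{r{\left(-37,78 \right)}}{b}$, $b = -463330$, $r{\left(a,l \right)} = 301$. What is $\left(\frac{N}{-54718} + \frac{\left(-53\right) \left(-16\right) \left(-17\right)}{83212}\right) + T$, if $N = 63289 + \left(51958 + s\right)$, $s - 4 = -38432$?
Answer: $- \frac{29719455931083}{18835995322315} \approx -1.5778$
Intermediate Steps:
$s = -38428$ ($s = 4 - 38432 = -38428$)
$N = 76819$ ($N = 63289 + \left(51958 - 38428\right) = 63289 + 13530 = 76819$)
$T = - \frac{43}{66190}$ ($T = \frac{301}{-463330} = 301 \left(- \frac{1}{463330}\right) = - \frac{43}{66190} \approx -0.00064964$)
$\left(\frac{N}{-54718} + \frac{\left(-53\right) \left(-16\right) \left(-17\right)}{83212}\right) + T = \left(\frac{76819}{-54718} + \frac{\left(-53\right) \left(-16\right) \left(-17\right)}{83212}\right) - \frac{43}{66190} = \left(76819 \left(- \frac{1}{54718}\right) + 848 \left(-17\right) \frac{1}{83212}\right) - \frac{43}{66190} = \left(- \frac{76819}{54718} - \frac{3604}{20803}\right) - \frac{43}{66190} = - \frac{1795269329}{1138298554} - \frac{43}{66190} = - \frac{29719455931083}{18835995322315}$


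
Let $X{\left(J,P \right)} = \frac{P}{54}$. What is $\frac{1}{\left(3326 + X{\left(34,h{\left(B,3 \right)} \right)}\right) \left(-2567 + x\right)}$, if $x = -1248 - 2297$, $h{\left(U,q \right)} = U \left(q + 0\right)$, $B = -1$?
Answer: $- \frac{9}{182953552} \approx -4.9193 \cdot 10^{-8}$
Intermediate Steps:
$h{\left(U,q \right)} = U q$
$X{\left(J,P \right)} = \frac{P}{54}$ ($X{\left(J,P \right)} = P \frac{1}{54} = \frac{P}{54}$)
$x = -3545$ ($x = -1248 - 2297 = -3545$)
$\frac{1}{\left(3326 + X{\left(34,h{\left(B,3 \right)} \right)}\right) \left(-2567 + x\right)} = \frac{1}{\left(3326 + \frac{\left(-1\right) 3}{54}\right) \left(-2567 - 3545\right)} = \frac{1}{\left(3326 + \frac{1}{54} \left(-3\right)\right) \left(-6112\right)} = \frac{1}{\left(3326 - \frac{1}{18}\right) \left(-6112\right)} = \frac{1}{\frac{59867}{18} \left(-6112\right)} = \frac{1}{- \frac{182953552}{9}} = - \frac{9}{182953552}$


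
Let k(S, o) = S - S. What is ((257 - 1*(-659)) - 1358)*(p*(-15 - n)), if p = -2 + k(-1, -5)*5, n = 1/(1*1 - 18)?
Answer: -13208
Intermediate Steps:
n = -1/17 (n = 1/(1 - 18) = 1/(-17) = -1/17 ≈ -0.058824)
k(S, o) = 0
p = -2 (p = -2 + 0*5 = -2 + 0 = -2)
((257 - 1*(-659)) - 1358)*(p*(-15 - n)) = ((257 - 1*(-659)) - 1358)*(-2*(-15 - 1*(-1/17))) = ((257 + 659) - 1358)*(-2*(-15 + 1/17)) = (916 - 1358)*(-2*(-254/17)) = -442*508/17 = -13208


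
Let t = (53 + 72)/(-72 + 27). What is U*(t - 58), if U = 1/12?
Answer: -547/108 ≈ -5.0648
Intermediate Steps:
U = 1/12 ≈ 0.083333
t = -25/9 (t = 125/(-45) = 125*(-1/45) = -25/9 ≈ -2.7778)
U*(t - 58) = (-25/9 - 58)/12 = (1/12)*(-547/9) = -547/108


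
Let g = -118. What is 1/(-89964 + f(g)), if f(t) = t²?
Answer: -1/76040 ≈ -1.3151e-5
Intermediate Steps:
1/(-89964 + f(g)) = 1/(-89964 + (-118)²) = 1/(-89964 + 13924) = 1/(-76040) = -1/76040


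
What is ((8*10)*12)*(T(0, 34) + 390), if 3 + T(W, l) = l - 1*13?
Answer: 391680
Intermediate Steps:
T(W, l) = -16 + l (T(W, l) = -3 + (l - 1*13) = -3 + (l - 13) = -3 + (-13 + l) = -16 + l)
((8*10)*12)*(T(0, 34) + 390) = ((8*10)*12)*((-16 + 34) + 390) = (80*12)*(18 + 390) = 960*408 = 391680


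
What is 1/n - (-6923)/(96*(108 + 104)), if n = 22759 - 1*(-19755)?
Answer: 147172387/432622464 ≈ 0.34019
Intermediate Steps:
n = 42514 (n = 22759 + 19755 = 42514)
1/n - (-6923)/(96*(108 + 104)) = 1/42514 - (-6923)/(96*(108 + 104)) = 1/42514 - (-6923)/(96*212) = 1/42514 - (-6923)/20352 = 1/42514 - 1*(-6923/20352) = 1/42514 + 6923/20352 = 147172387/432622464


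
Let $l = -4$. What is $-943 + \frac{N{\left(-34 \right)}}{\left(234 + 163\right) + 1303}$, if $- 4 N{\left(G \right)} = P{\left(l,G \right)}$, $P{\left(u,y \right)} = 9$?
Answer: $- \frac{6412409}{6800} \approx -943.0$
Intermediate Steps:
$N{\left(G \right)} = - \frac{9}{4}$ ($N{\left(G \right)} = \left(- \frac{1}{4}\right) 9 = - \frac{9}{4}$)
$-943 + \frac{N{\left(-34 \right)}}{\left(234 + 163\right) + 1303} = -943 - \frac{9}{4 \left(\left(234 + 163\right) + 1303\right)} = -943 - \frac{9}{4 \left(397 + 1303\right)} = -943 - \frac{9}{4 \cdot 1700} = -943 - \frac{9}{6800} = - \frac{6412409}{6800}$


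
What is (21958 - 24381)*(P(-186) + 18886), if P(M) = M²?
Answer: -129586886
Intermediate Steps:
(21958 - 24381)*(P(-186) + 18886) = (21958 - 24381)*((-186)² + 18886) = -2423*(34596 + 18886) = -2423*53482 = -129586886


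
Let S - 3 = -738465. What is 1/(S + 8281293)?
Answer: 1/7542831 ≈ 1.3258e-7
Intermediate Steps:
S = -738462 (S = 3 - 738465 = -738462)
1/(S + 8281293) = 1/(-738462 + 8281293) = 1/7542831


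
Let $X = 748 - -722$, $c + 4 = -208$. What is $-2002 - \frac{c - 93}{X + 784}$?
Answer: $- \frac{4512203}{2254} \approx -2001.9$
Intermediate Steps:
$c = -212$ ($c = -4 - 208 = -212$)
$X = 1470$ ($X = 748 + 722 = 1470$)
$-2002 - \frac{c - 93}{X + 784} = -2002 - \frac{-212 - 93}{1470 + 784} = -2002 - - \frac{305}{2254} = -2002 + \frac{305}{2254} = - \frac{4512203}{2254}$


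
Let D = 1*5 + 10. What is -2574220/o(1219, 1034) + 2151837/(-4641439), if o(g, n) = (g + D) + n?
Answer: -2988241367224/2631695913 ≈ -1135.5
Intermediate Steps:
D = 15 (D = 5 + 10 = 15)
o(g, n) = 15 + g + n (o(g, n) = (g + 15) + n = (15 + g) + n = 15 + g + n)
-2574220/o(1219, 1034) + 2151837/(-4641439) = -2574220/(15 + 1219 + 1034) + 2151837/(-4641439) = -2574220/2268 + 2151837*(-1/4641439) = -2574220*1/2268 - 2151837/4641439 = -643555/567 - 2151837/4641439 = -2988241367224/2631695913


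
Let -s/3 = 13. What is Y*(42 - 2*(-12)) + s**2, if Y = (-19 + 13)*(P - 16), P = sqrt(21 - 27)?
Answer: 7857 - 396*I*sqrt(6) ≈ 7857.0 - 970.0*I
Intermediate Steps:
s = -39 (s = -3*13 = -39)
P = I*sqrt(6) (P = sqrt(-6) = I*sqrt(6) ≈ 2.4495*I)
Y = 96 - 6*I*sqrt(6) (Y = (-19 + 13)*(I*sqrt(6) - 16) = -6*(-16 + I*sqrt(6)) = 96 - 6*I*sqrt(6) ≈ 96.0 - 14.697*I)
Y*(42 - 2*(-12)) + s**2 = (96 - 6*I*sqrt(6))*(42 - 2*(-12)) + (-39)**2 = (96 - 6*I*sqrt(6))*(42 + 24) + 1521 = (96 - 6*I*sqrt(6))*66 + 1521 = (6336 - 396*I*sqrt(6)) + 1521 = 7857 - 396*I*sqrt(6)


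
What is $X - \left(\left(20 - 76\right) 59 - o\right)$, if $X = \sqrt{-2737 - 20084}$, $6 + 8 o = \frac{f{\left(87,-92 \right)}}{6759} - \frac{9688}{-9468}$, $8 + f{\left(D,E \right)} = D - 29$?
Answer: $\frac{23488569457}{7110468} + i \sqrt{22821} \approx 3303.4 + 151.07 i$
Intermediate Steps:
$f{\left(D,E \right)} = -37 + D$ ($f{\left(D,E \right)} = -8 + \left(D - 29\right) = -8 + \left(-29 + D\right) = -37 + D$)
$o = - \frac{4416815}{7110468}$ ($o = - \frac{3}{4} + \frac{\frac{-37 + 87}{6759} - \frac{9688}{-9468}}{8} = - \frac{3}{4} + \frac{50 \cdot \frac{1}{6759} - - \frac{2422}{2367}}{8} = - \frac{3}{4} + \frac{\frac{50}{6759} + \frac{2422}{2367}}{8} = - \frac{3}{4} + \frac{1}{8} \cdot \frac{1832072}{1777617} = - \frac{3}{4} + \frac{229009}{1777617} = - \frac{4416815}{7110468} \approx -0.62117$)
$X = i \sqrt{22821}$ ($X = \sqrt{-22821} = i \sqrt{22821} \approx 151.07 i$)
$X - \left(\left(20 - 76\right) 59 - o\right) = i \sqrt{22821} - \left(\left(20 - 76\right) 59 - - \frac{4416815}{7110468}\right) = i \sqrt{22821} - \left(\left(-56\right) 59 + \frac{4416815}{7110468}\right) = i \sqrt{22821} - \left(-3304 + \frac{4416815}{7110468}\right) = i \sqrt{22821} - - \frac{23488569457}{7110468} = i \sqrt{22821} + \frac{23488569457}{7110468} = \frac{23488569457}{7110468} + i \sqrt{22821}$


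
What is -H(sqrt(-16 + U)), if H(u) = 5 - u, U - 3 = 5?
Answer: -5 + 2*I*sqrt(2) ≈ -5.0 + 2.8284*I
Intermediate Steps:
U = 8 (U = 3 + 5 = 8)
-H(sqrt(-16 + U)) = -(5 - sqrt(-16 + 8)) = -(5 - sqrt(-8)) = -(5 - 2*I*sqrt(2)) = -5 + 2*I*sqrt(2)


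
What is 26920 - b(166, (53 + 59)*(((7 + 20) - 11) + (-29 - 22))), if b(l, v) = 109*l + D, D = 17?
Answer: 8809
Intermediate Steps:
b(l, v) = 17 + 109*l (b(l, v) = 109*l + 17 = 17 + 109*l)
26920 - b(166, (53 + 59)*(((7 + 20) - 11) + (-29 - 22))) = 26920 - (17 + 109*166) = 26920 - (17 + 18094) = 26920 - 1*18111 = 26920 - 18111 = 8809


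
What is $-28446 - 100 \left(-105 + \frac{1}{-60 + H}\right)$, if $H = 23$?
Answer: $- \frac{663902}{37} \approx -17943.0$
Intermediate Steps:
$-28446 - 100 \left(-105 + \frac{1}{-60 + H}\right) = -28446 - 100 \left(-105 + \frac{1}{-60 + 23}\right) = -28446 - 100 \left(-105 + \frac{1}{-37}\right) = -28446 - 100 \left(-105 - \frac{1}{37}\right) = -28446 - - \frac{388600}{37} = -28446 + \frac{388600}{37} = - \frac{663902}{37}$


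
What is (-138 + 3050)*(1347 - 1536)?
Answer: -550368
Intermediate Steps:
(-138 + 3050)*(1347 - 1536) = 2912*(-189) = -550368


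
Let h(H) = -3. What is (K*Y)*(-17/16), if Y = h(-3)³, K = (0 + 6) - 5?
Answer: 459/16 ≈ 28.688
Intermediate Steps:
K = 1 (K = 6 - 5 = 1)
Y = -27 (Y = (-3)³ = -27)
(K*Y)*(-17/16) = (1*(-27))*(-17/16) = -(-459)/16 = -27*(-17/16) = 459/16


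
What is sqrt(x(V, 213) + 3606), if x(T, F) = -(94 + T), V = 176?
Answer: 2*sqrt(834) ≈ 57.758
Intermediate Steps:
x(T, F) = -94 - T
sqrt(x(V, 213) + 3606) = sqrt((-94 - 1*176) + 3606) = sqrt((-94 - 176) + 3606) = sqrt(-270 + 3606) = sqrt(3336) = 2*sqrt(834)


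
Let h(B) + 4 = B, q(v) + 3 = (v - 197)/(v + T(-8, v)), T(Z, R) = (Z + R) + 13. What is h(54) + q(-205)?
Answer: 6479/135 ≈ 47.993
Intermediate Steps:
T(Z, R) = 13 + R + Z (T(Z, R) = (R + Z) + 13 = 13 + R + Z)
q(v) = -3 + (-197 + v)/(5 + 2*v) (q(v) = -3 + (v - 197)/(v + (13 + v - 8)) = -3 + (-197 + v)/(v + (5 + v)) = -3 + (-197 + v)/(5 + 2*v))
h(B) = -4 + B
h(54) + q(-205) = (-4 + 54) + (-212 - 5*(-205))/(5 + 2*(-205)) = 50 + (-212 + 1025)/(5 - 410) = 50 + 813/(-405) = 50 - 1/405*813 = 50 - 271/135 = 6479/135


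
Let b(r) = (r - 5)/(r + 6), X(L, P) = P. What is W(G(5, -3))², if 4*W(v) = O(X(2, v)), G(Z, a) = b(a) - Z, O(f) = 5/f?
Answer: 225/8464 ≈ 0.026583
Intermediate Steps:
b(r) = (-5 + r)/(6 + r)
G(Z, a) = -Z + (-5 + a)/(6 + a) (G(Z, a) = (-5 + a)/(6 + a) - Z = -Z + (-5 + a)/(6 + a))
W(v) = 5/(4*v) (W(v) = (5/v)/4 = 5/(4*v))
W(G(5, -3))² = (5/(4*(((-5 - 3 - 1*5*(6 - 3))/(6 - 3)))))² = (5/(4*(((-5 - 3 - 1*5*3)/3))))² = (5/(4*(((-5 - 3 - 15)/3))))² = (5/(4*(((⅓)*(-23)))))² = (5/(4*(-23/3)))² = ((5/4)*(-3/23))² = (-15/92)² = 225/8464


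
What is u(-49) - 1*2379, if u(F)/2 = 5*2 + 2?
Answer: -2355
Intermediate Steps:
u(F) = 24 (u(F) = 2*(5*2 + 2) = 2*(10 + 2) = 2*12 = 24)
u(-49) - 1*2379 = 24 - 1*2379 = 24 - 2379 = -2355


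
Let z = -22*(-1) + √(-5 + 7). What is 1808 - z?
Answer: 1786 - √2 ≈ 1784.6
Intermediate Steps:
z = 22 + √2 ≈ 23.414
1808 - z = 1808 - (22 + √2) = 1808 + (-22 - √2) = 1786 - √2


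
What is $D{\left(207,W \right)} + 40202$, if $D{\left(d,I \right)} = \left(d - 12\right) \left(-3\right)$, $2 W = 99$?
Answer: $39617$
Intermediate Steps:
$W = \frac{99}{2}$ ($W = \frac{1}{2} \cdot 99 = \frac{99}{2} \approx 49.5$)
$D{\left(d,I \right)} = 36 - 3 d$ ($D{\left(d,I \right)} = \left(d - 12\right) \left(-3\right) = \left(-12 + d\right) \left(-3\right) = 36 - 3 d$)
$D{\left(207,W \right)} + 40202 = \left(36 - 621\right) + 40202 = -585 + 40202 = 39617$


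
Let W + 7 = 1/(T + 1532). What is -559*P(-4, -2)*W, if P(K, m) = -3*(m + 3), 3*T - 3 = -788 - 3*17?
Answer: -44133609/3760 ≈ -11738.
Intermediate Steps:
T = -836/3 (T = 1 + (-788 - 3*17)/3 = 1 + (-788 - 51)/3 = 1 + (⅓)*(-839) = 1 - 839/3 = -836/3 ≈ -278.67)
P(K, m) = -9 - 3*m (P(K, m) = -3*(3 + m) = -9 - 3*m)
W = -26317/3760 (W = -7 + 1/(-836/3 + 1532) = -7 + 1/(3760/3) = -7 + 3/3760 = -26317/3760 ≈ -6.9992)
-559*P(-4, -2)*W = -559*(-9 - 3*(-2))*(-26317)/3760 = -559*(-9 + 6)*(-26317)/3760 = -(-1677)*(-26317)/3760 = -559*78951/3760 = -44133609/3760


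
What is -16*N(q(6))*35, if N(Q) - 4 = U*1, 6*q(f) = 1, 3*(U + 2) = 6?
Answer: -2240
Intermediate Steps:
U = 0 (U = -2 + (⅓)*6 = -2 + 2 = 0)
q(f) = ⅙ (q(f) = (⅙)*1 = ⅙)
N(Q) = 4 (N(Q) = 4 + 0*1 = 4 + 0 = 4)
-16*N(q(6))*35 = -16*4*35 = -64*35 = -2240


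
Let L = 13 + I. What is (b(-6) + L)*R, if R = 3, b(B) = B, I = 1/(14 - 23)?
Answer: 62/3 ≈ 20.667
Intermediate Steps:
I = -1/9 (I = 1/(-9) = -1/9 ≈ -0.11111)
L = 116/9 (L = 13 - 1/9 = 116/9 ≈ 12.889)
(b(-6) + L)*R = (-6 + 116/9)*3 = (62/9)*3 = 62/3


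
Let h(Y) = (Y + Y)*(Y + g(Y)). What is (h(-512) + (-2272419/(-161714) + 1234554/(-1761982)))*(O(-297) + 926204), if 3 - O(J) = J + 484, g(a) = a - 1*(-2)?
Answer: 69034447796729239604230/71234289287 ≈ 9.6912e+11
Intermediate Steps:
g(a) = 2 + a (g(a) = a + 2 = 2 + a)
h(Y) = 2*Y*(2 + 2*Y) (h(Y) = (Y + Y)*(Y + (2 + Y)) = (2*Y)*(2 + 2*Y) = 2*Y*(2 + 2*Y))
O(J) = -481 - J (O(J) = 3 - (J + 484) = 3 - (484 + J) = 3 + (-484 - J) = -481 - J)
(h(-512) + (-2272419/(-161714) + 1234554/(-1761982)))*(O(-297) + 926204) = (4*(-512)*(1 - 512) + (-2272419/(-161714) + 1234554/(-1761982)))*((-481 - 1*(-297)) + 926204) = (4*(-512)*(-511) + (-2272419*(-1/161714) + 1234554*(-1/1761982)))*((-481 + 297) + 926204) = (1046528 + (2272419/161714 - 617277/880991))*(-184 + 926204) = (1046528 + 1902158354451/142468578574)*926020 = (149099258756245523/142468578574)*926020 = 69034447796729239604230/71234289287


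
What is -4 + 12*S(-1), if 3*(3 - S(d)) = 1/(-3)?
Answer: 100/3 ≈ 33.333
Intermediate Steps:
S(d) = 28/9 (S(d) = 3 - 1/3/(-3) = 3 - 1/3*(-1/3) = 3 + 1/9 = 28/9)
-4 + 12*S(-1) = -4 + 12*(28/9) = -4 + 112/3 = 100/3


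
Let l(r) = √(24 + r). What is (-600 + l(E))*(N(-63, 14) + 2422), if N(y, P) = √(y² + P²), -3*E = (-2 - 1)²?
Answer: -7*(346 + √85)*(600 - √21) ≈ -1.4805e+6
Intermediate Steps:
E = -3 (E = -(-2 - 1)²/3 = -⅓*(-3)² = -⅓*9 = -3)
N(y, P) = √(P² + y²)
(-600 + l(E))*(N(-63, 14) + 2422) = (-600 + √(24 - 3))*(√(14² + (-63)²) + 2422) = (-600 + √21)*(√(196 + 3969) + 2422) = (-600 + √21)*(√4165 + 2422) = (-600 + √21)*(7*√85 + 2422) = (-600 + √21)*(2422 + 7*√85)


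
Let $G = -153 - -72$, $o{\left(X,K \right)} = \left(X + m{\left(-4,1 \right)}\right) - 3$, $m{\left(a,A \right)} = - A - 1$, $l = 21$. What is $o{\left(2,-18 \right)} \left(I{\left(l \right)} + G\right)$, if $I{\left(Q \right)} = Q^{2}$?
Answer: $-1080$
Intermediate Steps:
$m{\left(a,A \right)} = -1 - A$
$o{\left(X,K \right)} = -5 + X$ ($o{\left(X,K \right)} = \left(X - 2\right) - 3 = \left(-2 + X\right) - 3 = -5 + X$)
$G = -81$ ($G = -153 + 72 = -81$)
$o{\left(2,-18 \right)} \left(I{\left(l \right)} + G\right) = \left(-5 + 2\right) \left(21^{2} - 81\right) = - 3 \left(441 - 81\right) = \left(-3\right) 360 = -1080$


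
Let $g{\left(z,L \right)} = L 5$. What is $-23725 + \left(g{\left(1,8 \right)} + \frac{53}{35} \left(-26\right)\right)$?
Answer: $- \frac{830353}{35} \approx -23724.0$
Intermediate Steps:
$g{\left(z,L \right)} = 5 L$
$-23725 + \left(g{\left(1,8 \right)} + \frac{53}{35} \left(-26\right)\right) = -23725 + \left(5 \cdot 8 + \frac{53}{35} \left(-26\right)\right) = -23725 + \left(40 + 53 \cdot \frac{1}{35} \left(-26\right)\right) = -23725 + \left(40 + \frac{53}{35} \left(-26\right)\right) = -23725 + \left(40 - \frac{1378}{35}\right) = -23725 + \frac{22}{35} = - \frac{830353}{35}$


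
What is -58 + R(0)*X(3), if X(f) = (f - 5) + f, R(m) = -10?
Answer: -68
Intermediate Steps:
X(f) = -5 + 2*f (X(f) = (-5 + f) + f = -5 + 2*f)
-58 + R(0)*X(3) = -58 - 10*(-5 + 2*3) = -58 - 10*(-5 + 6) = -58 - 10*1 = -58 - 10 = -68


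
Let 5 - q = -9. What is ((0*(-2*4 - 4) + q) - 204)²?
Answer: 36100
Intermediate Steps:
q = 14 (q = 5 - 1*(-9) = 5 + 9 = 14)
((0*(-2*4 - 4) + q) - 204)² = ((0*(-2*4 - 4) + 14) - 204)² = ((0*(-8 - 4) + 14) - 204)² = ((0*(-12) + 14) - 204)² = ((0 + 14) - 204)² = (14 - 204)² = (-190)² = 36100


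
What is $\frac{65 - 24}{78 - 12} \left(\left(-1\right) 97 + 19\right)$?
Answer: $- \frac{533}{11} \approx -48.455$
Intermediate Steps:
$\frac{65 - 24}{78 - 12} \left(\left(-1\right) 97 + 19\right) = \frac{41}{66} \left(-97 + 19\right) = 41 \cdot \frac{1}{66} \left(-78\right) = \frac{41}{66} \left(-78\right) = - \frac{533}{11}$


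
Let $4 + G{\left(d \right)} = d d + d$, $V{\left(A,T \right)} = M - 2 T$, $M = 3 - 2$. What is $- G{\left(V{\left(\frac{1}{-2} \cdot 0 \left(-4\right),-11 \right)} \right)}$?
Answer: $-548$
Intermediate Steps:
$M = 1$
$V{\left(A,T \right)} = 1 - 2 T$
$G{\left(d \right)} = -4 + d + d^{2}$ ($G{\left(d \right)} = -4 + \left(d d + d\right) = -4 + \left(d^{2} + d\right) = -4 + \left(d + d^{2}\right) = -4 + d + d^{2}$)
$- G{\left(V{\left(\frac{1}{-2} \cdot 0 \left(-4\right),-11 \right)} \right)} = - (-4 + \left(1 - -22\right) + \left(1 - -22\right)^{2}) = - (-4 + \left(1 + 22\right) + \left(1 + 22\right)^{2}) = - (-4 + 23 + 23^{2}) = - (-4 + 23 + 529) = \left(-1\right) 548 = -548$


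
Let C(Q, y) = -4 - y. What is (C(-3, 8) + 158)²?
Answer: 21316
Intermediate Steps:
(C(-3, 8) + 158)² = ((-4 - 1*8) + 158)² = ((-4 - 8) + 158)² = (-12 + 158)² = 146² = 21316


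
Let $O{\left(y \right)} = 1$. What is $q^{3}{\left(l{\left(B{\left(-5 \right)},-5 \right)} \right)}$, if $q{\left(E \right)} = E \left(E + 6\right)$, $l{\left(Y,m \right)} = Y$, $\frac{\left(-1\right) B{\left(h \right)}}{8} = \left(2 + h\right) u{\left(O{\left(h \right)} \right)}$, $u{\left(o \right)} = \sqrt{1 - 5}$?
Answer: $-11657281536 + 4562583552 i \approx -1.1657 \cdot 10^{10} + 4.5626 \cdot 10^{9} i$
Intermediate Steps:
$u{\left(o \right)} = 2 i$ ($u{\left(o \right)} = \sqrt{-4} = 2 i$)
$B{\left(h \right)} = - 16 i \left(2 + h\right)$ ($B{\left(h \right)} = - 8 \left(2 + h\right) 2 i = - 8 \cdot 2 i \left(2 + h\right) = - 16 i \left(2 + h\right)$)
$q{\left(E \right)} = E \left(6 + E\right)$
$q^{3}{\left(l{\left(B{\left(-5 \right)},-5 \right)} \right)} = \left(16 i \left(-2 - -5\right) \left(6 + 16 i \left(-2 - -5\right)\right)\right)^{3} = \left(16 i \left(-2 + 5\right) \left(6 + 16 i \left(-2 + 5\right)\right)\right)^{3} = \left(16 i 3 \left(6 + 16 i 3\right)\right)^{3} = \left(48 i \left(6 + 48 i\right)\right)^{3} = - 110592 i \left(6 + 48 i\right)^{3}$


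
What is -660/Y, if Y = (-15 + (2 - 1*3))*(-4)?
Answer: -165/16 ≈ -10.313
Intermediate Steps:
Y = 64 (Y = (-15 + (2 - 3))*(-4) = (-15 - 1)*(-4) = -16*(-4) = 64)
-660/Y = -660/64 = -660*1/64 = -165/16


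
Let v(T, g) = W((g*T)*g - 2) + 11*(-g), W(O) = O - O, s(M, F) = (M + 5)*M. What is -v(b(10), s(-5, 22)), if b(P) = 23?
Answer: 0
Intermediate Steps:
s(M, F) = M*(5 + M) (s(M, F) = (5 + M)*M = M*(5 + M))
W(O) = 0
v(T, g) = -11*g (v(T, g) = 0 + 11*(-g) = 0 - 11*g = -11*g)
-v(b(10), s(-5, 22)) = -(-11)*(-5*(5 - 5)) = -(-11)*(-5*0) = -(-11)*0 = -1*0 = 0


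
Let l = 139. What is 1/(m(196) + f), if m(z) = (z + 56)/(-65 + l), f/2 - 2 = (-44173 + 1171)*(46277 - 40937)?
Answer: -37/16992670046 ≈ -2.1774e-9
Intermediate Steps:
f = -459261356 (f = 4 + 2*((-44173 + 1171)*(46277 - 40937)) = 4 + 2*(-43002*5340) = 4 + 2*(-229630680) = 4 - 459261360 = -459261356)
m(z) = 28/37 + z/74 (m(z) = (z + 56)/(-65 + 139) = (56 + z)/74 = (56 + z)*(1/74) = 28/37 + z/74)
1/(m(196) + f) = 1/((28/37 + (1/74)*196) - 459261356) = 1/((28/37 + 98/37) - 459261356) = 1/(126/37 - 459261356) = 1/(-16992670046/37) = -37/16992670046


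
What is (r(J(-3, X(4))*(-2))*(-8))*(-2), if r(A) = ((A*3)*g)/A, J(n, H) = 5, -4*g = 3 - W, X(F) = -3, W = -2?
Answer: -60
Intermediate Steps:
g = -5/4 (g = -(3 - 1*(-2))/4 = -(3 + 2)/4 = -1/4*5 = -5/4 ≈ -1.2500)
r(A) = -15/4 (r(A) = ((A*3)*(-5/4))/A = ((3*A)*(-5/4))/A = (-15*A/4)/A = -15/4)
(r(J(-3, X(4))*(-2))*(-8))*(-2) = -15/4*(-8)*(-2) = 30*(-2) = -60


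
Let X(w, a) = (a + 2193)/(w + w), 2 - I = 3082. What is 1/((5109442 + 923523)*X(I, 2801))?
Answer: -56/273896611 ≈ -2.0446e-7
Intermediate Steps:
I = -3080 (I = 2 - 1*3082 = 2 - 3082 = -3080)
X(w, a) = (2193 + a)/(2*w) (X(w, a) = (2193 + a)/((2*w)) = (2193 + a)*(1/(2*w)) = (2193 + a)/(2*w))
1/((5109442 + 923523)*X(I, 2801)) = 1/((5109442 + 923523)*(((1/2)*(2193 + 2801)/(-3080)))) = 1/(6032965*(((1/2)*(-1/3080)*4994))) = 1/(6032965*(-227/280)) = (1/6032965)*(-280/227) = -56/273896611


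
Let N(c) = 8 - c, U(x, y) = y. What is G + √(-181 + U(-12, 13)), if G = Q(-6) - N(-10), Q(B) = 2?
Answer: -16 + 2*I*√42 ≈ -16.0 + 12.961*I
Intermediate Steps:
G = -16 (G = 2 - (8 - 1*(-10)) = 2 - (8 + 10) = 2 - 1*18 = 2 - 18 = -16)
G + √(-181 + U(-12, 13)) = -16 + √(-181 + 13) = -16 + √(-168) = -16 + 2*I*√42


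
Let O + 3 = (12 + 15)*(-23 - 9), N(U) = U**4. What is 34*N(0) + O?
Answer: -867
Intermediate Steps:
O = -867 (O = -3 + (12 + 15)*(-23 - 9) = -3 + 27*(-32) = -3 - 864 = -867)
34*N(0) + O = 34*0**4 - 867 = 34*0 - 867 = 0 - 867 = -867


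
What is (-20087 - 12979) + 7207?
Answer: -25859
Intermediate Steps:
(-20087 - 12979) + 7207 = -33066 + 7207 = -25859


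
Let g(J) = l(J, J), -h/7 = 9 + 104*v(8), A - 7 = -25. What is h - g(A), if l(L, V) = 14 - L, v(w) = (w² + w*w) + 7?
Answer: -98375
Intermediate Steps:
A = -18 (A = 7 - 25 = -18)
v(w) = 7 + 2*w² (v(w) = (w² + w²) + 7 = 2*w² + 7 = 7 + 2*w²)
h = -98343 (h = -7*(9 + 104*(7 + 2*8²)) = -7*(9 + 104*(7 + 2*64)) = -7*(9 + 104*(7 + 128)) = -7*(9 + 104*135) = -7*(9 + 14040) = -7*14049 = -98343)
g(J) = 14 - J
h - g(A) = -98343 - (14 - 1*(-18)) = -98343 - (14 + 18) = -98343 - 1*32 = -98343 - 32 = -98375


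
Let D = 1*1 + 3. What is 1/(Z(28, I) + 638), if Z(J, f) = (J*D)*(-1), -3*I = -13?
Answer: 1/526 ≈ 0.0019011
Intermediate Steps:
I = 13/3 (I = -⅓*(-13) = 13/3 ≈ 4.3333)
D = 4 (D = 1 + 3 = 4)
Z(J, f) = -4*J (Z(J, f) = (J*4)*(-1) = (4*J)*(-1) = -4*J)
1/(Z(28, I) + 638) = 1/(-4*28 + 638) = 1/(-112 + 638) = 1/526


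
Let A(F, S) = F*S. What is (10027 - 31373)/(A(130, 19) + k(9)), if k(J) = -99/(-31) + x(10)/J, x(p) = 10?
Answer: -5955534/690331 ≈ -8.6271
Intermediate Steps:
k(J) = 99/31 + 10/J (k(J) = -99/(-31) + 10/J = -99*(-1/31) + 10/J = 99/31 + 10/J)
(10027 - 31373)/(A(130, 19) + k(9)) = (10027 - 31373)/(130*19 + (99/31 + 10/9)) = -21346/(2470 + (99/31 + 10*(1/9))) = -21346/(2470 + (99/31 + 10/9)) = -21346/(2470 + 1201/279) = -21346/690331/279 = -21346*279/690331 = -5955534/690331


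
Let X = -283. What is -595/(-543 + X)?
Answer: 85/118 ≈ 0.72034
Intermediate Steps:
-595/(-543 + X) = -595/(-543 - 283) = -595/(-826) = -595*(-1/826) = 85/118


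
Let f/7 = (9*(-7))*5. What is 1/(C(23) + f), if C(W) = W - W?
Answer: -1/2205 ≈ -0.00045351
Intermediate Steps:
C(W) = 0
f = -2205 (f = 7*((9*(-7))*5) = 7*(-63*5) = 7*(-315) = -2205)
1/(C(23) + f) = 1/(0 - 2205) = 1/(-2205) = -1/2205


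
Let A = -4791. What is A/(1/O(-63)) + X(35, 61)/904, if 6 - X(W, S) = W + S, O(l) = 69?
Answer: -149421753/452 ≈ -3.3058e+5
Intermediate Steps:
X(W, S) = 6 - S - W (X(W, S) = 6 - (W + S) = 6 - (S + W) = 6 + (-S - W) = 6 - S - W)
A/(1/O(-63)) + X(35, 61)/904 = -4791/(1/69) + (6 - 1*61 - 1*35)/904 = -4791/1/69 + (6 - 61 - 35)*(1/904) = -4791*69 - 90*1/904 = -330579 - 45/452 = -149421753/452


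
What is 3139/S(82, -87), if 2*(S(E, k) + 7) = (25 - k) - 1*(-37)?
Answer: 6278/135 ≈ 46.504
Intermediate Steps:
S(E, k) = 24 - k/2 (S(E, k) = -7 + ((25 - k) - 1*(-37))/2 = -7 + ((25 - k) + 37)/2 = -7 + (62 - k)/2 = -7 + (31 - k/2) = 24 - k/2)
3139/S(82, -87) = 3139/(24 - 1/2*(-87)) = 3139/(24 + 87/2) = 3139/(135/2) = 3139*(2/135) = 6278/135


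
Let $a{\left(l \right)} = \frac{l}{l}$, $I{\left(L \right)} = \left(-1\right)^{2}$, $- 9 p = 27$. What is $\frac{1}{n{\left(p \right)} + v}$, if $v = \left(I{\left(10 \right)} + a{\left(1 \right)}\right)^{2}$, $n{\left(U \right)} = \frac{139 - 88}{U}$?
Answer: $- \frac{1}{13} \approx -0.076923$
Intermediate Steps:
$p = -3$ ($p = \left(- \frac{1}{9}\right) 27 = -3$)
$I{\left(L \right)} = 1$
$a{\left(l \right)} = 1$
$n{\left(U \right)} = \frac{51}{U}$
$v = 4$ ($v = \left(1 + 1\right)^{2} = 2^{2} = 4$)
$\frac{1}{n{\left(p \right)} + v} = \frac{1}{\frac{51}{-3} + 4} = \frac{1}{51 \left(- \frac{1}{3}\right) + 4} = \frac{1}{-17 + 4} = \frac{1}{-13} = - \frac{1}{13}$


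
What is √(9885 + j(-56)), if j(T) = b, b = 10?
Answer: √9895 ≈ 99.474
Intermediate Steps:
j(T) = 10
√(9885 + j(-56)) = √(9885 + 10) = √9895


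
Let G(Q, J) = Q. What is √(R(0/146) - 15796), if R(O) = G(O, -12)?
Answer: 2*I*√3949 ≈ 125.68*I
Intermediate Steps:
R(O) = O
√(R(0/146) - 15796) = √(0/146 - 15796) = √(0*(1/146) - 15796) = √(0 - 15796) = √(-15796) = 2*I*√3949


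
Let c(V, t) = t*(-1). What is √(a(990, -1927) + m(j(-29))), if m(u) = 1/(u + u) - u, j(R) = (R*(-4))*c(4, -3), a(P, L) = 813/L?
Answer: I*√156684331918626/670596 ≈ 18.666*I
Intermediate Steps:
c(V, t) = -t
j(R) = -12*R (j(R) = (R*(-4))*(-1*(-3)) = -4*R*3 = -12*R)
m(u) = 1/(2*u) - u
√(a(990, -1927) + m(j(-29))) = √(813/(-1927) + (1/(2*((-12*(-29)))) - (-12)*(-29))) = √(813*(-1/1927) + ((½)/348 - 1*348)) = √(-813/1927 + ((½)*(1/348) - 348)) = √(-813/1927 + (1/696 - 348)) = √(-813/1927 - 242207/696) = √(-467298737/1341192) = I*√156684331918626/670596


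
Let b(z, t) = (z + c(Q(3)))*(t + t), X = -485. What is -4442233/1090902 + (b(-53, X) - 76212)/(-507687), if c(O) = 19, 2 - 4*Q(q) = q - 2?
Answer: -245344674423/61537418186 ≈ -3.9869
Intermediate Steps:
Q(q) = 1 - q/4 (Q(q) = ½ - (q - 2)/4 = ½ - (-2 + q)/4 = ½ + (½ - q/4) = 1 - q/4)
b(z, t) = 2*t*(19 + z) (b(z, t) = (z + 19)*(t + t) = (19 + z)*(2*t) = 2*t*(19 + z))
-4442233/1090902 + (b(-53, X) - 76212)/(-507687) = -4442233/1090902 + (2*(-485)*(19 - 53) - 76212)/(-507687) = -4442233*1/1090902 + (2*(-485)*(-34) - 76212)*(-1/507687) = -4442233/1090902 + (32980 - 76212)*(-1/507687) = -4442233/1090902 - 43232*(-1/507687) = -4442233/1090902 + 43232/507687 = -245344674423/61537418186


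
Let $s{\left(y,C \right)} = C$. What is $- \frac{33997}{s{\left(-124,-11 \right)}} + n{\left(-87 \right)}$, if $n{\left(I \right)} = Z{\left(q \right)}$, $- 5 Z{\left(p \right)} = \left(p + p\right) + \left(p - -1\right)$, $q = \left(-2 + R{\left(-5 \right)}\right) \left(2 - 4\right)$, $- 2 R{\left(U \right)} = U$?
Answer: $\frac{170007}{55} \approx 3091.0$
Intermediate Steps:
$R{\left(U \right)} = - \frac{U}{2}$
$q = -1$ ($q = \left(-2 - - \frac{5}{2}\right) \left(2 - 4\right) = \left(-2 + \frac{5}{2}\right) \left(-2\right) = \frac{1}{2} \left(-2\right) = -1$)
$Z{\left(p \right)} = - \frac{1}{5} - \frac{3 p}{5}$ ($Z{\left(p \right)} = - \frac{\left(p + p\right) + \left(p - -1\right)}{5} = - \frac{2 p + \left(p + 1\right)}{5} = - \frac{2 p + \left(1 + p\right)}{5} = - \frac{1 + 3 p}{5} = - \frac{1}{5} - \frac{3 p}{5}$)
$n{\left(I \right)} = \frac{2}{5}$ ($n{\left(I \right)} = - \frac{1}{5} - - \frac{3}{5} = - \frac{1}{5} + \frac{3}{5} = \frac{2}{5}$)
$- \frac{33997}{s{\left(-124,-11 \right)}} + n{\left(-87 \right)} = - \frac{33997}{-11} + \frac{2}{5} = \left(-33997\right) \left(- \frac{1}{11}\right) + \frac{2}{5} = \frac{33997}{11} + \frac{2}{5} = \frac{170007}{55}$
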